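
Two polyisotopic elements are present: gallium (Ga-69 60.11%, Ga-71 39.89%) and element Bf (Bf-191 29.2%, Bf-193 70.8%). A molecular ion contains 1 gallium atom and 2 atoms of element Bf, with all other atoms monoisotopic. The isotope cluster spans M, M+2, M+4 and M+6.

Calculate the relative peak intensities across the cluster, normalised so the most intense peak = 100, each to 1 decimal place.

Gallium pattern (n=1): 0.6011 : 0.3989
Element Bf pattern (n=2): 0.085264 : 0.413472 : 0.501264
Convolve the two distributions (both contribute in 2-u steps):
  M: 0.6011×0.085264 = 0.051252
  M+2: 0.6011×0.413472 + 0.3989×0.085264 = 0.282550
  M+4: 0.6011×0.501264 + 0.3989×0.413472 = 0.466244
  M+6: 0.3989×0.501264 = 0.199954
Scale to base peak (0.466244) = 100: 11.0 : 60.6 : 100.0 : 42.9

11.0 : 60.6 : 100.0 : 42.9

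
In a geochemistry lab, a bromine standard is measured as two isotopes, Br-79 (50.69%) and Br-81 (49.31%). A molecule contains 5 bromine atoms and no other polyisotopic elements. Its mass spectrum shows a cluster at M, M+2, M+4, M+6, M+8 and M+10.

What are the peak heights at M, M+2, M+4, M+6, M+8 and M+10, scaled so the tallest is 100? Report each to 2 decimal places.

10.57 : 51.40 : 100.00 : 97.28 : 47.31 : 9.21

The 5 Br atoms are independent, so intensities follow the terms of (0.5069 + 0.4931)^5.
P(M) = 0.5069^5 = 0.033467
P(M+2) = 5 × 0.5069^4 × 0.4931^1 = 0.162777
P(M+4) = 10 × 0.5069^3 × 0.4931^2 = 0.316692
P(M+6) = 10 × 0.5069^2 × 0.4931^3 = 0.308070
P(M+8) = 5 × 0.5069^1 × 0.4931^4 = 0.149842
P(M+10) = 0.4931^5 = 0.029152
The M+4 peak is largest (0.316692); scaling to 100 gives 10.57 : 51.40 : 100.00 : 97.28 : 47.31 : 9.21.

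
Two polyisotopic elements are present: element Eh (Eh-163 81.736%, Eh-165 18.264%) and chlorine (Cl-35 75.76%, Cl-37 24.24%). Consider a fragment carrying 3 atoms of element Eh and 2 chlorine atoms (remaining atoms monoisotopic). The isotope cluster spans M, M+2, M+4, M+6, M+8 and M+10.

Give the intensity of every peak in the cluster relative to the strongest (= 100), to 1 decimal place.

Element Eh pattern (n=3): 0.54605972 : 0.36605295 : 0.08179494 : 0.00609239
Chlorine pattern (n=2): 0.57395776 : 0.36728448 : 0.05875776
Convolve the two distributions (both contribute in 2-u steps):
  M: 0.54605972×0.57395776 = 0.313415
  M+2: 0.54605972×0.36728448 + 0.36605295×0.57395776 = 0.410658
  M+4: 0.54605972×0.05875776 + 0.36605295×0.36728448 + 0.08179494×0.57395776 = 0.213478
  M+6: 0.36605295×0.05875776 + 0.08179494×0.36728448 + 0.00609239×0.57395776 = 0.055047
  M+8: 0.08179494×0.05875776 + 0.00609239×0.36728448 = 0.007044
  M+10: 0.00609239×0.05875776 = 0.000358
Scale to base peak (0.410658) = 100: 76.3 : 100.0 : 52.0 : 13.4 : 1.7 : 0.1

76.3 : 100.0 : 52.0 : 13.4 : 1.7 : 0.1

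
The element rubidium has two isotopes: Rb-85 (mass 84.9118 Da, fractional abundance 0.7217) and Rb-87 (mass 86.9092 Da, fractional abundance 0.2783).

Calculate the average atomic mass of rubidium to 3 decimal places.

85.468 Da

Ar = Σ fᵢ·mᵢ = 0.7217 × 84.9118 + 0.2783 × 86.9092
= 61.28085 + 24.18683 = 85.46768 Da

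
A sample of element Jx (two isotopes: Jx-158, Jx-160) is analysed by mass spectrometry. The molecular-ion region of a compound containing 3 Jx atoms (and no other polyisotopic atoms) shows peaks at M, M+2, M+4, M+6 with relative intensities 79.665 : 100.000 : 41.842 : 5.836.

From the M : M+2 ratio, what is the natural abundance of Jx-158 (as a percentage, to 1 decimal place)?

70.5%

Let p = fractional abundance of Jx-158. I(M+2)/I(M) = [C(3,1)·p^2·(1−p)] / p^3 = 3·(1−p)/p = 100.000/79.665 = 1.2553
(1−p)/p = 1.2553/3 = 0.4184  ⇒  p = 1/(1 + 0.4184) = 0.7050
Jx-158: 70.5%, Jx-160: 29.5%.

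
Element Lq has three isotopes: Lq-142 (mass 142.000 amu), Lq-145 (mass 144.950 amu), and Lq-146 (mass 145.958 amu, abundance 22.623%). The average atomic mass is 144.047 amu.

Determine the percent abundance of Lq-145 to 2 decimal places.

39.04%

The remaining 77.377% is split between Lq-142 (fraction x) and Lq-145 (fraction 0.77377 − x).
Substituting: 142.000x + 144.950(0.77377 − x) = 111.02692166
(142.000 − 144.950)x = -1.13103984  ⇒  x = 0.38340, y = 0.39037
Lq-142: 38.34%, Lq-145: 39.04%.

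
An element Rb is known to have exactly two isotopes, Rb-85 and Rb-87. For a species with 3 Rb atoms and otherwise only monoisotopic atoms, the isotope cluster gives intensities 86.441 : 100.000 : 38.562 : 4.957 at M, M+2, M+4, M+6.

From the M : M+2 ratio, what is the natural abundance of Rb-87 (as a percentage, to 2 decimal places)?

Write p for the Rb-85 fraction. I(M+2)/I(M) = [C(3,1)·p^2·(1−p)] / p^3 = 3·(1−p)/p = 100.000/86.441 = 1.1569
(1−p)/p = 1.1569/3 = 0.3856  ⇒  p = 1/(1 + 0.3856) = 0.7217
Rb-85: 72.17%, Rb-87: 27.83%.

27.83%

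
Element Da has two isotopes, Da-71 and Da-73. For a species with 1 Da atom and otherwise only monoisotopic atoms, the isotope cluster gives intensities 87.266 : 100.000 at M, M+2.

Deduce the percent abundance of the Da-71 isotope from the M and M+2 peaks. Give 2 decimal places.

46.60%

Write p for the Da-71 fraction. I(M+2)/I(M) = [C(1,1)·p^0·(1−p)] / p^1 = 1·(1−p)/p = 100.000/87.266 = 1.1459
(1−p)/p = 1.1459/1 = 1.1459  ⇒  p = 1/(1 + 1.1459) = 0.4660
Da-71: 46.60%, Da-73: 53.40%.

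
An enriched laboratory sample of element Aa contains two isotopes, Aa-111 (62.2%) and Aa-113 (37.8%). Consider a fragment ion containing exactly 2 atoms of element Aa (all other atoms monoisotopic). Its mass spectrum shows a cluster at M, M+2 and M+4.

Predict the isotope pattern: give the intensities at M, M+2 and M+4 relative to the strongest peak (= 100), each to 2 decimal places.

82.28 : 100.00 : 30.39

The 2 Aa atoms are independent, so intensities follow the terms of (0.622 + 0.378)^2.
P(M) = 0.622^2 = 0.386884
P(M+2) = 2 × 0.622^1 × 0.378^1 = 0.470232
P(M+4) = 0.378^2 = 0.142884
The M+2 peak is largest (0.470232); scaling to 100 gives 82.28 : 100.00 : 30.39.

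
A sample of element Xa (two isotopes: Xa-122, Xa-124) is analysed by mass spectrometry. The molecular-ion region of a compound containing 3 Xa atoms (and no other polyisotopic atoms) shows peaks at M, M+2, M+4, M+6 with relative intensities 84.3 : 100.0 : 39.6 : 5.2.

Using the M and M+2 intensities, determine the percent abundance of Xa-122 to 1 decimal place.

Write p for the Xa-122 fraction. I(M+2)/I(M) = [C(3,1)·p^2·(1−p)] / p^3 = 3·(1−p)/p = 100.0/84.3 = 1.1862
(1−p)/p = 1.1862/3 = 0.3954  ⇒  p = 1/(1 + 0.3954) = 0.7166
Xa-122: 71.7%, Xa-124: 28.3%.

71.7%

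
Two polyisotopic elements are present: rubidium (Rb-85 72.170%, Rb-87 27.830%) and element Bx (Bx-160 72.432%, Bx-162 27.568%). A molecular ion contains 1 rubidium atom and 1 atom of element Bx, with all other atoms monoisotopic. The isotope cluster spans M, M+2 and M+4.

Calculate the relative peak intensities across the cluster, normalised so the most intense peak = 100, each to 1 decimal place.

100.0 : 76.6 : 14.7

Rubidium pattern (n=1): 0.7217 : 0.2783
Element Bx pattern (n=1): 0.72432 : 0.27568
Convolve the two distributions (both contribute in 2-u steps):
  M: 0.7217×0.72432 = 0.522742
  M+2: 0.7217×0.27568 + 0.2783×0.72432 = 0.400537
  M+4: 0.2783×0.27568 = 0.076722
Scale to base peak (0.522742) = 100: 100.0 : 76.6 : 14.7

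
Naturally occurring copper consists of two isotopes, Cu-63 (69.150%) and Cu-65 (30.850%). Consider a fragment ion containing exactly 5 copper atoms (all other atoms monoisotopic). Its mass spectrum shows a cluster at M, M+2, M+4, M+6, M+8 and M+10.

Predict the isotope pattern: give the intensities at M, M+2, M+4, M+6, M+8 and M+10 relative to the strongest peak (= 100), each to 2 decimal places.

Expanding (0.69150 + 0.30850)^5:
P(M) = 0.69150^5 = 0.158111
P(M+2) = 5 × 0.69150^4 × 0.30850^1 = 0.352691
P(M+4) = 10 × 0.69150^3 × 0.30850^2 = 0.314693
P(M+6) = 10 × 0.69150^2 × 0.30850^3 = 0.140394
P(M+8) = 5 × 0.69150^1 × 0.30850^4 = 0.031317
P(M+10) = 0.30850^5 = 0.002794
The M+2 peak is largest (0.352691); scaling to 100 gives 44.83 : 100.00 : 89.23 : 39.81 : 8.88 : 0.79.

44.83 : 100.00 : 89.23 : 39.81 : 8.88 : 0.79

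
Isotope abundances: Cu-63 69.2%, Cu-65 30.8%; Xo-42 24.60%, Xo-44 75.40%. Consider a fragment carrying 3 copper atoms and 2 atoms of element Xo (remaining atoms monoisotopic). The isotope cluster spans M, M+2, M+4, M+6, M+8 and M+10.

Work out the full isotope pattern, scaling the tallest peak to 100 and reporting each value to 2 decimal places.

5.50 : 41.08 : 100.00 : 89.55 : 33.69 : 4.56

Copper pattern (n=3): 0.33137389 : 0.44247034 : 0.19693766 : 0.02921811
Element Xo pattern (n=2): 0.060516 : 0.370968 : 0.568516
Convolve the two distributions (both contribute in 2-u steps):
  M: 0.33137389×0.060516 = 0.020053
  M+2: 0.33137389×0.370968 + 0.44247034×0.060516 = 0.149706
  M+4: 0.33137389×0.568516 + 0.44247034×0.370968 + 0.19693766×0.060516 = 0.364452
  M+6: 0.44247034×0.568516 + 0.19693766×0.370968 + 0.02921811×0.060516 = 0.326377
  M+8: 0.19693766×0.568516 + 0.02921811×0.370968 = 0.122801
  M+10: 0.02921811×0.568516 = 0.016611
Scale to base peak (0.364452) = 100: 5.50 : 41.08 : 100.00 : 89.55 : 33.69 : 4.56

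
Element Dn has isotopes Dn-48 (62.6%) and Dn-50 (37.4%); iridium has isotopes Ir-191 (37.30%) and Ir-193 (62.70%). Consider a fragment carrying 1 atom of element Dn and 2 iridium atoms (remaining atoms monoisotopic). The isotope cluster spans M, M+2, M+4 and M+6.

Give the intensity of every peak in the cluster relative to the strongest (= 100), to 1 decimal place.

Element Dn pattern (n=1): 0.6260 : 0.3740
Iridium pattern (n=2): 0.139129 : 0.467742 : 0.393129
Convolve the two distributions (both contribute in 2-u steps):
  M: 0.6260×0.139129 = 0.087095
  M+2: 0.6260×0.467742 + 0.3740×0.139129 = 0.344841
  M+4: 0.6260×0.393129 + 0.3740×0.467742 = 0.421034
  M+6: 0.3740×0.393129 = 0.147030
Scale to base peak (0.421034) = 100: 20.7 : 81.9 : 100.0 : 34.9

20.7 : 81.9 : 100.0 : 34.9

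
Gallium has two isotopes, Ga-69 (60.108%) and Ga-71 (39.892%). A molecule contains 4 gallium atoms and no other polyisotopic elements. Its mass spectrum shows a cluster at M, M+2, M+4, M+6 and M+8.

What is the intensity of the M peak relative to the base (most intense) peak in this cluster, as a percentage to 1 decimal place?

Term probabilities: M 0.1305, M+2 0.3465, M+4 0.3450, M+6 0.1526, M+8 0.0253. Base peak = M+2.
P(M+2) = C(4,1) × 0.60108^3 × 0.39892^1 = 4 × 0.2171685 × 0.39892 = 0.346531 (base)
P(M) = C(4,0) × 0.60108^4 × 0.39892^0 = 1 × 0.13053564 × 1.0000 = 0.130536
Relative intensity = 0.130536 / 0.346531 × 100 = 37.7

37.7%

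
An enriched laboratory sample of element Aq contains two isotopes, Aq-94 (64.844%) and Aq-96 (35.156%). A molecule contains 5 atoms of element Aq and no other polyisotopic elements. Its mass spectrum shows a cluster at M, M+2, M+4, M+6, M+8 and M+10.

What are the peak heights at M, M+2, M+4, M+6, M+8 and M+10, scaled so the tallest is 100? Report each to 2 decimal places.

Each Aq atom is independently Aq-94 (p = 0.64844) or Aq-96 (q = 0.35156); the cluster is the binomial expansion (p + q)^5.
P(M) = 0.64844^5 = 0.114643
P(M+2) = 5 × 0.64844^4 × 0.35156^1 = 0.310777
P(M+4) = 10 × 0.64844^3 × 0.35156^2 = 0.336983
P(M+6) = 10 × 0.64844^2 × 0.35156^3 = 0.182700
P(M+8) = 5 × 0.64844^1 × 0.35156^4 = 0.049526
P(M+10) = 0.35156^5 = 0.005370
The M+4 peak is largest (0.336983); scaling to 100 gives 34.02 : 92.22 : 100.00 : 54.22 : 14.70 : 1.59.

34.02 : 92.22 : 100.00 : 54.22 : 14.70 : 1.59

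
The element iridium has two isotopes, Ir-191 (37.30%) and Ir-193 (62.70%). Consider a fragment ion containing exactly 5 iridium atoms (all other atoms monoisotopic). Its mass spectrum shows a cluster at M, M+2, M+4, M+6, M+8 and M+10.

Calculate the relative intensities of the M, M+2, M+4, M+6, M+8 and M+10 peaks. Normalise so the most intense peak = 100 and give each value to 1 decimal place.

The 5 Ir atoms are independent, so intensities follow the terms of (0.3730 + 0.6270)^5.
P(M) = 0.3730^5 = 0.007220
P(M+2) = 5 × 0.3730^4 × 0.6270^1 = 0.060684
P(M+4) = 10 × 0.3730^3 × 0.6270^2 = 0.204015
P(M+6) = 10 × 0.3730^2 × 0.6270^3 = 0.342942
P(M+8) = 5 × 0.3730^1 × 0.6270^4 = 0.288237
P(M+10) = 0.6270^5 = 0.096903
The M+6 peak is largest (0.342942); scaling to 100 gives 2.1 : 17.7 : 59.5 : 100.0 : 84.0 : 28.3.

2.1 : 17.7 : 59.5 : 100.0 : 84.0 : 28.3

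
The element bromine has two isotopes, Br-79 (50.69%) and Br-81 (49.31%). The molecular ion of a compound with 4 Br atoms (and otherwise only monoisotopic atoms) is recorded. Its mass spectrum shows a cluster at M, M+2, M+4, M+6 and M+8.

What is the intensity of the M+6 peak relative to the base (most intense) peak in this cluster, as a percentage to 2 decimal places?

64.85%

(0.5069 + 0.4931)^4 gives M 0.0660, M+2 0.2569, M+4 0.3749, M+6 0.2431, M+8 0.0591; the largest is M+4.
P(M+4) = C(4,2) × 0.5069^2 × 0.4931^2 = 6 × 0.25694761 × 0.24314761 = 0.374857 (base)
P(M+6) = C(4,3) × 0.5069^1 × 0.4931^3 = 4 × 0.5069 × 0.11989609 = 0.243101
Relative intensity = 0.243101 / 0.374857 × 100 = 64.85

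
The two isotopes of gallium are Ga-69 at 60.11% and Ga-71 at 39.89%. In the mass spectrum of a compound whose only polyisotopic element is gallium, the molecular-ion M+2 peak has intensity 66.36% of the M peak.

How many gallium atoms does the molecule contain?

1

The M+2/M ratio from n Ga atoms is n · q/p = n · 0.3989/0.6011.
n = 0.6636 × 0.6011/0.3989 = 1.00 ≈ 1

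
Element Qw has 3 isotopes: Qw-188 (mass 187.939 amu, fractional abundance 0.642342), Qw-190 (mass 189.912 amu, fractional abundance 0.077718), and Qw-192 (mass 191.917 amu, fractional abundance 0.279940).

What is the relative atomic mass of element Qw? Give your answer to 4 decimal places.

Average mass = Σ (abundance × isotope mass) = 0.642342 × 187.939 + 0.077718 × 189.912 + 0.279940 × 191.917
= 120.72111 + 14.75958 + 53.72524 = 189.20593 amu

189.2059 amu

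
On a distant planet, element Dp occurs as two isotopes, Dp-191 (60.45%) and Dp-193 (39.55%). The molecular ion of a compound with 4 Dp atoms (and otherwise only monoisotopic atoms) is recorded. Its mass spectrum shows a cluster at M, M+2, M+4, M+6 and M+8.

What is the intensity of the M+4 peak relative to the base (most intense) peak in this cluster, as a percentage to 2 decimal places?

98.14%

(0.6045 + 0.3955)^4 gives M 0.1335, M+2 0.3495, M+4 0.3430, M+6 0.1496, M+8 0.0245; the largest is M+2.
P(M+2) = C(4,1) × 0.6045^3 × 0.3955^1 = 4 × 0.22089654 × 0.3955 = 0.349458 (base)
P(M+4) = C(4,2) × 0.6045^2 × 0.3955^2 = 6 × 0.36542025 × 0.15642025 = 0.342955
Relative intensity = 0.342955 / 0.349458 × 100 = 98.14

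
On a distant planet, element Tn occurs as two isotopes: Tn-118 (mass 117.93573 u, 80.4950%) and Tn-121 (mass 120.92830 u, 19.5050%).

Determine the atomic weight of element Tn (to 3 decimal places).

Weight each isotope mass by its fractional abundance: 0.804950 × 117.93573 + 0.195050 × 120.92830
= 94.932366 + 23.587065 = 118.519431 u

118.519 u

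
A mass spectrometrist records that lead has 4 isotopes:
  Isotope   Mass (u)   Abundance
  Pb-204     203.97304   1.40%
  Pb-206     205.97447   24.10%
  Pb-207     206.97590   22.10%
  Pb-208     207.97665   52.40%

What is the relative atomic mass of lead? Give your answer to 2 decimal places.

207.22 u

Weight each isotope mass by its fractional abundance: 0.0140 × 203.97304 + 0.2410 × 205.97447 + 0.2210 × 206.97590 + 0.5240 × 207.97665
= 2.855623 + 49.639847 + 45.741674 + 108.979765 = 207.216909 u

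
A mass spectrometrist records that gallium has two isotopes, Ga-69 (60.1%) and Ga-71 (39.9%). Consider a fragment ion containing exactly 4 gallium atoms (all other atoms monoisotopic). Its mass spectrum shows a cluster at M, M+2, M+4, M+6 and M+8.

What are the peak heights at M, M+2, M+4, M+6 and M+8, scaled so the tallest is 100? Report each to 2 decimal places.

37.66 : 100.00 : 99.58 : 44.08 : 7.32

The 4 Ga atoms are independent, so intensities follow the terms of (0.601 + 0.399)^4.
P(M) = 0.601^4 = 0.130466
P(M+2) = 4 × 0.601^3 × 0.399^1 = 0.346463
P(M+4) = 6 × 0.601^2 × 0.399^2 = 0.345021
P(M+6) = 4 × 0.601^1 × 0.399^3 = 0.152705
P(M+8) = 0.399^4 = 0.025345
The M+2 peak is largest (0.346463); scaling to 100 gives 37.66 : 100.00 : 99.58 : 44.08 : 7.32.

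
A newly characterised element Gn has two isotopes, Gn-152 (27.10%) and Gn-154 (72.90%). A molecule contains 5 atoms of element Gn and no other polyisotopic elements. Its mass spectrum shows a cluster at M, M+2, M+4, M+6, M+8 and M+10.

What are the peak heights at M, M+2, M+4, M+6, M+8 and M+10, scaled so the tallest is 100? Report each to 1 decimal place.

Each Gn atom is independently Gn-152 (p = 0.2710) or Gn-154 (q = 0.7290); the cluster is the binomial expansion (p + q)^5.
P(M) = 0.2710^5 = 0.001462
P(M+2) = 5 × 0.2710^4 × 0.7290^1 = 0.019660
P(M+4) = 10 × 0.2710^3 × 0.7290^2 = 0.105770
P(M+6) = 10 × 0.2710^2 × 0.7290^3 = 0.284525
P(M+8) = 5 × 0.2710^1 × 0.7290^4 = 0.382692
P(M+10) = 0.7290^5 = 0.205891
The M+8 peak is largest (0.382692); scaling to 100 gives 0.4 : 5.1 : 27.6 : 74.3 : 100.0 : 53.8.

0.4 : 5.1 : 27.6 : 74.3 : 100.0 : 53.8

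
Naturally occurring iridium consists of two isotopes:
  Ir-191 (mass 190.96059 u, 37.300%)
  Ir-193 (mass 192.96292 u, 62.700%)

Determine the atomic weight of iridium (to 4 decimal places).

192.2161 u

Ar = Σ fᵢ·mᵢ = 0.37300 × 190.96059 + 0.62700 × 192.96292
= 71.228300 + 120.987751 = 192.216051 u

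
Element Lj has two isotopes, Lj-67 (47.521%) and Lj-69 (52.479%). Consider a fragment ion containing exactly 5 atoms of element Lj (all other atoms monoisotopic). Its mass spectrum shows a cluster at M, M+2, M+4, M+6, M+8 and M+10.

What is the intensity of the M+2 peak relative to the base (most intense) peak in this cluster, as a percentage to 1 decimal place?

Binomial terms of (0.47521 + 0.52479)^5: M 0.0242, M+2 0.1338, M+4 0.2955, M+6 0.3264, M+8 0.1802, M+10 0.0398 → M+6 is the base peak.
P(M+6) = C(5,3) × 0.47521^2 × 0.52479^3 = 10 × 0.22582454 × 0.14452955 = 0.326383 (base)
P(M+2) = C(5,1) × 0.47521^4 × 0.52479^1 = 5 × 0.05099672 × 0.52479 = 0.133813
Relative intensity = 0.133813 / 0.326383 × 100 = 41.0

41.0%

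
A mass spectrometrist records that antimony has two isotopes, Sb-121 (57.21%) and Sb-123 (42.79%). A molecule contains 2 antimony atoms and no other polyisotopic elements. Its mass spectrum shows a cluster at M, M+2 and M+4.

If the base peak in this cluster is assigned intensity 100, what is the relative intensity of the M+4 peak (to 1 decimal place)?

Binomial terms of (0.5721 + 0.4279)^2: M 0.3273, M+2 0.4896, M+4 0.1831 → M+2 is the base peak.
P(M+2) = C(2,1) × 0.5721^1 × 0.4279^1 = 2 × 0.5721 × 0.4279 = 0.489603 (base)
P(M+4) = C(2,2) × 0.5721^0 × 0.4279^2 = 1 × 1.0000 × 0.18309841 = 0.183098
Relative intensity = 0.183098 / 0.489603 × 100 = 37.4

37.4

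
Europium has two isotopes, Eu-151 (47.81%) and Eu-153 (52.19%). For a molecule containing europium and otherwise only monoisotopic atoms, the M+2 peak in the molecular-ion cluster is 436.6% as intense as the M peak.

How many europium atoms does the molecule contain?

With n Eu atoms, P(M+2)/P(M) = C(n,1)·p^(n−1)q / p^n = n·q/p = n · 0.5219/0.4781.
n = 4.366 × 0.4781/0.5219 = 4.00 ≈ 4

4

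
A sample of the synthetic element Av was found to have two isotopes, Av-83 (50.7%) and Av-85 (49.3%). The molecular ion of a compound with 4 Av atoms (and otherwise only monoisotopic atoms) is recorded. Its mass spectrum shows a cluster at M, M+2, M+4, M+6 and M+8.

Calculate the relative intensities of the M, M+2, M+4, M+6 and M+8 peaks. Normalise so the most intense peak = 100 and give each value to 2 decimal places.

17.63 : 68.56 : 100.00 : 64.83 : 15.76

The 4 Av atoms are independent, so intensities follow the terms of (0.507 + 0.493)^4.
P(M) = 0.507^4 = 0.066074
P(M+2) = 4 × 0.507^3 × 0.493^1 = 0.256999
P(M+4) = 6 × 0.507^2 × 0.493^2 = 0.374853
P(M+6) = 4 × 0.507^1 × 0.493^3 = 0.243001
P(M+8) = 0.493^4 = 0.059073
The M+4 peak is largest (0.374853); scaling to 100 gives 17.63 : 68.56 : 100.00 : 64.83 : 15.76.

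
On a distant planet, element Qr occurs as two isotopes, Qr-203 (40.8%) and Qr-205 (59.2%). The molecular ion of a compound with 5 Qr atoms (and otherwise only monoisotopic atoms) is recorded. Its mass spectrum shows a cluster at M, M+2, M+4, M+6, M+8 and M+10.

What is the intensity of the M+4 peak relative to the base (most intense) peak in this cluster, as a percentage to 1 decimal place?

(0.408 + 0.592)^5 gives M 0.0113, M+2 0.0820, M+4 0.2380, M+6 0.3454, M+8 0.2506, M+10 0.0727; the largest is M+6.
P(M+6) = C(5,3) × 0.408^2 × 0.592^3 = 10 × 0.166464 × 0.20747469 = 0.345371 (base)
P(M+4) = C(5,2) × 0.408^3 × 0.592^2 = 10 × 0.06791731 × 0.350464 = 0.238026
Relative intensity = 0.238026 / 0.345371 × 100 = 68.9

68.9%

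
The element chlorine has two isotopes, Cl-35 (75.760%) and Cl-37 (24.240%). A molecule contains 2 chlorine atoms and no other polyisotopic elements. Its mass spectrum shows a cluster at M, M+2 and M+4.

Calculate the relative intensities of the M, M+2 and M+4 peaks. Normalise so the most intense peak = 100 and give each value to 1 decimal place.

The 2 Cl atoms are independent, so intensities follow the terms of (0.75760 + 0.24240)^2.
P(M) = 0.75760^2 = 0.573958
P(M+2) = 2 × 0.75760^1 × 0.24240^1 = 0.367284
P(M+4) = 0.24240^2 = 0.058758
The M peak is largest (0.573958); scaling to 100 gives 100.0 : 64.0 : 10.2.

100.0 : 64.0 : 10.2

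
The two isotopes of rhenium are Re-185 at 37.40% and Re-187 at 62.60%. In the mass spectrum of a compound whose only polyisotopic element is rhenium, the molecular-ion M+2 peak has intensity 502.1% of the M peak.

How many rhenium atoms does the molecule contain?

3

With n Re atoms, P(M+2)/P(M) = C(n,1)·p^(n−1)q / p^n = n·q/p = n · 0.6260/0.3740.
n = 5.021 × 0.3740/0.6260 = 3.00 ≈ 3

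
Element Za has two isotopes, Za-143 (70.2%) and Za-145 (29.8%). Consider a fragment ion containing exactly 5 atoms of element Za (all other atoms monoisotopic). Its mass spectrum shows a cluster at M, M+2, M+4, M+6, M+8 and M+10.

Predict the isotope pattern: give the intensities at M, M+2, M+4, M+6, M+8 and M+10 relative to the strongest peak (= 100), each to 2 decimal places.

47.11 : 100.00 : 84.90 : 36.04 : 7.65 : 0.65

The 5 Za atoms are independent, so intensities follow the terms of (0.702 + 0.298)^5.
P(M) = 0.702^5 = 0.170485
P(M+2) = 5 × 0.702^4 × 0.298^1 = 0.361855
P(M+4) = 10 × 0.702^3 × 0.298^2 = 0.307216
P(M+6) = 10 × 0.702^2 × 0.298^3 = 0.130414
P(M+8) = 5 × 0.702^1 × 0.298^4 = 0.027680
P(M+10) = 0.298^5 = 0.002350
The M+2 peak is largest (0.361855); scaling to 100 gives 47.11 : 100.00 : 84.90 : 36.04 : 7.65 : 0.65.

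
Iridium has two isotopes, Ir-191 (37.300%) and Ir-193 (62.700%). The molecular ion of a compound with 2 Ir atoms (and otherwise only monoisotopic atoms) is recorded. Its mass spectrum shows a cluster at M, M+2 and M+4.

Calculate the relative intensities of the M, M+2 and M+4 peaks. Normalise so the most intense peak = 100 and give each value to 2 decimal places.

Expanding (0.37300 + 0.62700)^2:
P(M) = 0.37300^2 = 0.139129
P(M+2) = 2 × 0.37300^1 × 0.62700^1 = 0.467742
P(M+4) = 0.62700^2 = 0.393129
The M+2 peak is largest (0.467742); scaling to 100 gives 29.74 : 100.00 : 84.05.

29.74 : 100.00 : 84.05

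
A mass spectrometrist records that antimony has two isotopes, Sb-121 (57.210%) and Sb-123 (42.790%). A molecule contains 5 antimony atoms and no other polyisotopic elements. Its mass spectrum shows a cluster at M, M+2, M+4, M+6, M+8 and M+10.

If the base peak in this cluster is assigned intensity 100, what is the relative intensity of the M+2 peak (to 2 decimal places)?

Term probabilities: M 0.0613, M+2 0.2292, M+4 0.3428, M+6 0.2564, M+8 0.0959, M+10 0.0143. Base peak = M+4.
P(M+4) = C(5,2) × 0.57210^3 × 0.42790^2 = 10 × 0.18724742 × 0.18309841 = 0.342847 (base)
P(M+2) = C(5,1) × 0.57210^4 × 0.42790^1 = 5 × 0.10712425 × 0.4279 = 0.229192
Relative intensity = 0.229192 / 0.342847 × 100 = 66.85

66.85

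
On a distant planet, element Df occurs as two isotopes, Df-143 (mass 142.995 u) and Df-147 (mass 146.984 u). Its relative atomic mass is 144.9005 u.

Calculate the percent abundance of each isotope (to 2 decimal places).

Df-143: 52.23%, Df-147: 47.77%

With x = fraction of Df-143 (so Df-147 is 1 − x):
142.995·x + 146.984·(1 − x) = 144.9005
(142.995 − 146.984)·x = 144.9005 − 146.984
x = -2.0835 / -3.989 = 0.52231 → 52.23% Df-143, 47.77% Df-147.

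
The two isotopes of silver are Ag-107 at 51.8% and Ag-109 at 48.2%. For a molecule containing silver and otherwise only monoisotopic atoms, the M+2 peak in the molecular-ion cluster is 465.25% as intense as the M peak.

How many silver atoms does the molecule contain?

For n independent Ag atoms, I(M+2)/I(M) = n · (abundance Ag-109) / (abundance Ag-107) = n · 0.482/0.518.
n = 4.6525 × 0.518/0.482 = 5.00 ≈ 5

5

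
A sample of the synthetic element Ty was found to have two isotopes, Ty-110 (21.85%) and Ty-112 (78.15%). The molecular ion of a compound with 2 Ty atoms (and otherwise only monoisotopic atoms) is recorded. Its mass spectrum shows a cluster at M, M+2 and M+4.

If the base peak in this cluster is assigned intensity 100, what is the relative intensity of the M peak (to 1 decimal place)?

7.8

(0.2185 + 0.7815)^2 gives M 0.0477, M+2 0.3415, M+4 0.6107; the largest is M+4.
P(M+4) = C(2,2) × 0.2185^0 × 0.7815^2 = 1 × 1.0000 × 0.61074225 = 0.610742 (base)
P(M) = C(2,0) × 0.2185^2 × 0.7815^0 = 1 × 0.04774225 × 1.0000 = 0.047742
Relative intensity = 0.047742 / 0.610742 × 100 = 7.8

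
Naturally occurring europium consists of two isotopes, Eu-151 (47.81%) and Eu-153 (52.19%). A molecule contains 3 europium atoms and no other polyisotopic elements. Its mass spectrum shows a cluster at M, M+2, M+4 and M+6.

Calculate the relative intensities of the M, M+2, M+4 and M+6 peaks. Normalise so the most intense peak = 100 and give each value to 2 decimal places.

Each Eu atom is independently Eu-151 (p = 0.4781) or Eu-153 (q = 0.5219); the cluster is the binomial expansion (p + q)^3.
P(M) = 0.4781^3 = 0.109284
P(M+2) = 3 × 0.4781^2 × 0.5219^1 = 0.357887
P(M+4) = 3 × 0.4781^1 × 0.5219^2 = 0.390674
P(M+6) = 0.5219^3 = 0.142155
The M+4 peak is largest (0.390674); scaling to 100 gives 27.97 : 91.61 : 100.00 : 36.39.

27.97 : 91.61 : 100.00 : 36.39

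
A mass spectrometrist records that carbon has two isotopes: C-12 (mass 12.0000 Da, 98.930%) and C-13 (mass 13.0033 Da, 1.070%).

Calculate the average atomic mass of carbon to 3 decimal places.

12.011 Da

The abundance-weighted mean is 0.98930 × 12.0000 + 0.01070 × 13.0033
= 11.87160 + 0.13914 = 12.01074 Da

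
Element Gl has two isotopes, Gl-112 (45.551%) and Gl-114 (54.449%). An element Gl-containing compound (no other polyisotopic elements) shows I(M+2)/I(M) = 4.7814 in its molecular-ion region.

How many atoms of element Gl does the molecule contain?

4

The M+2/M ratio from n Gl atoms is n · q/p = n · 0.54449/0.45551.
n = 4.7814 × 0.45551/0.54449 = 4.00 ≈ 4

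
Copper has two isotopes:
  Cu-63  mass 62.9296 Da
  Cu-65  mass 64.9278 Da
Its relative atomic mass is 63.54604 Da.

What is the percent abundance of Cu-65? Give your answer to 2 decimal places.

30.85%

Let x be the fractional abundance of Cu-63; then Cu-65 has abundance 1 − x.
62.9296·x + 64.9278·(1 − x) = 63.54604
(62.9296 − 64.9278)·x = 63.54604 − 64.9278
x = -1.38176 / -1.9982 = 0.69150 → 69.15% Cu-63, 30.85% Cu-65.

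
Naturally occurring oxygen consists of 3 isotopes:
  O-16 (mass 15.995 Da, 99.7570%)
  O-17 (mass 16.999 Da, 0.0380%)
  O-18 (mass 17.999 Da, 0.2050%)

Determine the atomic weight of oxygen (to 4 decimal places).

15.9995 Da

The abundance-weighted mean is 0.997570 × 15.995 + 0.000380 × 16.999 + 0.002050 × 17.999
= 15.95613 + 0.00646 + 0.03690 = 15.99949 Da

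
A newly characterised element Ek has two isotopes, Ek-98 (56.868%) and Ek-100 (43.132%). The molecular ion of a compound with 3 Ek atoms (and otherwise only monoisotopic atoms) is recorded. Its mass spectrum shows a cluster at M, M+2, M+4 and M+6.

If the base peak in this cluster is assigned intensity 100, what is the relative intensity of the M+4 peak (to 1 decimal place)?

Binomial terms of (0.56868 + 0.43132)^3: M 0.1839, M+2 0.4185, M+4 0.3174, M+6 0.0802 → M+2 is the base peak.
P(M+2) = C(3,1) × 0.56868^2 × 0.43132^1 = 3 × 0.32339694 × 0.43132 = 0.418463 (base)
P(M+4) = C(3,2) × 0.56868^1 × 0.43132^2 = 3 × 0.56868 × 0.18603694 = 0.317386
Relative intensity = 0.317386 / 0.418463 × 100 = 75.8

75.8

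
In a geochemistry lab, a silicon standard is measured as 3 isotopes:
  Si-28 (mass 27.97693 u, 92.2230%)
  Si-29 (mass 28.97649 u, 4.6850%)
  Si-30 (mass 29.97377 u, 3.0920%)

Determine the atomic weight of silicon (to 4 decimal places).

28.0855 u

The abundance-weighted mean is 0.922230 × 27.97693 + 0.046850 × 28.97649 + 0.030920 × 29.97377
= 25.801164 + 1.357549 + 0.926789 = 28.085502 u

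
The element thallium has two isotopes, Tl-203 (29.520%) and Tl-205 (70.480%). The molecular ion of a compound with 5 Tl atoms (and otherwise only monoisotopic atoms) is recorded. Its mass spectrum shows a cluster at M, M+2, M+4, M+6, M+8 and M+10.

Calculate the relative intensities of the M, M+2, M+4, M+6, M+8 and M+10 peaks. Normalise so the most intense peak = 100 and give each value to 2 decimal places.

0.62 : 7.35 : 35.09 : 83.77 : 100.00 : 47.75

Each Tl atom is independently Tl-203 (p = 0.29520) or Tl-205 (q = 0.70480); the cluster is the binomial expansion (p + q)^5.
P(M) = 0.29520^5 = 0.002242
P(M+2) = 5 × 0.29520^4 × 0.70480^1 = 0.026761
P(M+4) = 10 × 0.29520^3 × 0.70480^2 = 0.127785
P(M+6) = 10 × 0.29520^2 × 0.70480^3 = 0.305092
P(M+8) = 5 × 0.29520^1 × 0.70480^4 = 0.364208
P(M+10) = 0.70480^5 = 0.173912
The M+8 peak is largest (0.364208); scaling to 100 gives 0.62 : 7.35 : 35.09 : 83.77 : 100.00 : 47.75.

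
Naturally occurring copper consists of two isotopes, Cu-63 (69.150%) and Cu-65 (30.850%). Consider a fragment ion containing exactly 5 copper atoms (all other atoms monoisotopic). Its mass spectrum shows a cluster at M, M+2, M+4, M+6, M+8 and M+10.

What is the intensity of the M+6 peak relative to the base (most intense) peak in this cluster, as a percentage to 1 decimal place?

(0.69150 + 0.30850)^5 gives M 0.1581, M+2 0.3527, M+4 0.3147, M+6 0.1404, M+8 0.0313, M+10 0.0028; the largest is M+2.
P(M+2) = C(5,1) × 0.69150^4 × 0.30850^1 = 5 × 0.2286487 × 0.3085 = 0.352691 (base)
P(M+6) = C(5,3) × 0.69150^2 × 0.30850^3 = 10 × 0.47817225 × 0.02936064 = 0.140394
Relative intensity = 0.140394 / 0.352691 × 100 = 39.8

39.8%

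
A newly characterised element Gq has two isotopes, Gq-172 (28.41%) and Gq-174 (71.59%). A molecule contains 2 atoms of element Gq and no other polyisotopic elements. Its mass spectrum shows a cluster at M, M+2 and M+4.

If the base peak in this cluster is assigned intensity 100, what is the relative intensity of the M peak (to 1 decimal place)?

15.7

Term probabilities: M 0.0807, M+2 0.4068, M+4 0.5125. Base peak = M+4.
P(M+4) = C(2,2) × 0.2841^0 × 0.7159^2 = 1 × 1.0000 × 0.51251281 = 0.512513 (base)
P(M) = C(2,0) × 0.2841^2 × 0.7159^0 = 1 × 0.08071281 × 1.0000 = 0.080713
Relative intensity = 0.080713 / 0.512513 × 100 = 15.7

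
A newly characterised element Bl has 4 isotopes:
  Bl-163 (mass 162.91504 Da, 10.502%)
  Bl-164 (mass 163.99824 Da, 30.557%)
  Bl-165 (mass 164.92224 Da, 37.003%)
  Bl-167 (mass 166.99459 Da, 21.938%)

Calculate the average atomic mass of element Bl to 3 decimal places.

Weight each isotope mass by its fractional abundance: 0.10502 × 162.91504 + 0.30557 × 163.99824 + 0.37003 × 164.92224 + 0.21938 × 166.99459
= 17.109338 + 50.112942 + 61.026176 + 36.635273 = 164.883729 Da

164.884 Da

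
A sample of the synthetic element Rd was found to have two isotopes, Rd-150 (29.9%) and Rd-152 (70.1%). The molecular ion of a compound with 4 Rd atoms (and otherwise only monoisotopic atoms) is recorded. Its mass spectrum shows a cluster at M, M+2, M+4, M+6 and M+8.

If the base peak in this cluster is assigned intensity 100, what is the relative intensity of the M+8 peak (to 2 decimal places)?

58.61

(0.299 + 0.701)^4 gives M 0.0080, M+2 0.0750, M+4 0.2636, M+6 0.4120, M+8 0.2415; the largest is M+6.
P(M+6) = C(4,3) × 0.299^1 × 0.701^3 = 4 × 0.2990 × 0.3444721 = 0.411989 (base)
P(M+8) = C(4,4) × 0.299^0 × 0.701^4 = 1 × 1.0000 × 0.24147494 = 0.241475
Relative intensity = 0.241475 / 0.411989 × 100 = 58.61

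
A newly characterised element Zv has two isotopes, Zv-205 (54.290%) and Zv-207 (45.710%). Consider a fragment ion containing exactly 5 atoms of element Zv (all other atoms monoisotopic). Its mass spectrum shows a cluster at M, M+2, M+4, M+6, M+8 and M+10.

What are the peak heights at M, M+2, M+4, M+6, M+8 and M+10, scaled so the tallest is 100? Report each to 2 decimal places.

Expanding (0.54290 + 0.45710)^5:
P(M) = 0.54290^5 = 0.047163
P(M+2) = 5 × 0.54290^4 × 0.45710^1 = 0.198546
P(M+4) = 10 × 0.54290^3 × 0.45710^2 = 0.334335
P(M+6) = 10 × 0.54290^2 × 0.45710^3 = 0.281497
P(M+8) = 5 × 0.54290^1 × 0.45710^4 = 0.118504
P(M+10) = 0.45710^5 = 0.019955
The M+4 peak is largest (0.334335); scaling to 100 gives 14.11 : 59.39 : 100.00 : 84.20 : 35.44 : 5.97.

14.11 : 59.39 : 100.00 : 84.20 : 35.44 : 5.97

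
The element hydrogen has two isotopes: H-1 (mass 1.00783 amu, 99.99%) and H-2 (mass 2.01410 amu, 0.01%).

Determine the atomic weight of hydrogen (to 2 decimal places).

The abundance-weighted mean is 0.9999 × 1.00783 + 0.0001 × 2.01410
= 1.007729 + 0.000201 = 1.007930 amu

1.01 amu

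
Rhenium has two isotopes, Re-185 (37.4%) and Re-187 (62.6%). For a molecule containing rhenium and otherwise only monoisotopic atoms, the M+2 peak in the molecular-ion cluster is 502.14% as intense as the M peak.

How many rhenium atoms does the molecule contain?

With n Re atoms, P(M+2)/P(M) = C(n,1)·p^(n−1)q / p^n = n·q/p = n · 0.626/0.374.
n = 5.0214 × 0.374/0.626 = 3.00 ≈ 3

3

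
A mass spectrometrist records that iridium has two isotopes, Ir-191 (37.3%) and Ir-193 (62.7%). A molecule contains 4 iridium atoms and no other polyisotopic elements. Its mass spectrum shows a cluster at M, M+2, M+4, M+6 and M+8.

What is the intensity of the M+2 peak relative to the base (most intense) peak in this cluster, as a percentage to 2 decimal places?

35.39%

(0.373 + 0.627)^4 gives M 0.0194, M+2 0.1302, M+4 0.3282, M+6 0.3678, M+8 0.1546; the largest is M+6.
P(M+6) = C(4,3) × 0.373^1 × 0.627^3 = 4 × 0.3730 × 0.24649188 = 0.367766 (base)
P(M+2) = C(4,1) × 0.373^3 × 0.627^1 = 4 × 0.05189512 × 0.6270 = 0.130153
Relative intensity = 0.130153 / 0.367766 × 100 = 35.39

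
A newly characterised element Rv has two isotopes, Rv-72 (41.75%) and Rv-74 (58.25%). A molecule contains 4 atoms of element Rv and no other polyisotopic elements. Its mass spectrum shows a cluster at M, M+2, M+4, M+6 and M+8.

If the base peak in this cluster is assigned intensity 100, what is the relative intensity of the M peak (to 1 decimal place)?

(0.4175 + 0.5825)^4 gives M 0.0304, M+2 0.1696, M+4 0.3549, M+6 0.3301, M+8 0.1151; the largest is M+4.
P(M+4) = C(4,2) × 0.4175^2 × 0.5825^2 = 6 × 0.17430625 × 0.33930625 = 0.354859 (base)
P(M) = C(4,0) × 0.4175^4 × 0.5825^0 = 1 × 0.03038267 × 1.0000 = 0.030383
Relative intensity = 0.030383 / 0.354859 × 100 = 8.6

8.6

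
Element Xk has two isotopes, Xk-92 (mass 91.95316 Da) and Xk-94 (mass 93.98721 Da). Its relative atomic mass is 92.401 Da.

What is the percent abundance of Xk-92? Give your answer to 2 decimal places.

77.98%

With x = fraction of Xk-92 (so Xk-94 is 1 − x):
91.95316·x + 93.98721·(1 − x) = 92.401
(91.95316 − 93.98721)·x = 92.401 − 93.98721
x = -1.58621 / -2.03405 = 0.77983 → 77.98% Xk-92, 22.02% Xk-94.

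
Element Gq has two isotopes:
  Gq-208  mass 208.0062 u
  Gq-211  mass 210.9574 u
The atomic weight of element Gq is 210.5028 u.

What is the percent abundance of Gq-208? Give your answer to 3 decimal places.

Writing the weighted mean with unknown fraction x of Gq-208:
208.0062·x + 210.9574·(1 − x) = 210.5028
(208.0062 − 210.9574)·x = 210.5028 − 210.9574
x = -0.4546 / -2.9512 = 0.15404 → 15.404% Gq-208, 84.596% Gq-211.

15.404%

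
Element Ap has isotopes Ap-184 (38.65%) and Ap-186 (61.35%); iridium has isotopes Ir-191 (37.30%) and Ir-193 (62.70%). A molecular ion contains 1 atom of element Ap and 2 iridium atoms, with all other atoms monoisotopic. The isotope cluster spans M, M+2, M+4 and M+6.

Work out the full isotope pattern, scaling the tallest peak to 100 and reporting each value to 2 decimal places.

12.25 : 60.64 : 100.00 : 54.95

Element Ap pattern (n=1): 0.3865 : 0.6135
Iridium pattern (n=2): 0.139129 : 0.467742 : 0.393129
Convolve the two distributions (both contribute in 2-u steps):
  M: 0.3865×0.139129 = 0.053773
  M+2: 0.3865×0.467742 + 0.6135×0.139129 = 0.266138
  M+4: 0.3865×0.393129 + 0.6135×0.467742 = 0.438904
  M+6: 0.6135×0.393129 = 0.241185
Scale to base peak (0.438904) = 100: 12.25 : 60.64 : 100.00 : 54.95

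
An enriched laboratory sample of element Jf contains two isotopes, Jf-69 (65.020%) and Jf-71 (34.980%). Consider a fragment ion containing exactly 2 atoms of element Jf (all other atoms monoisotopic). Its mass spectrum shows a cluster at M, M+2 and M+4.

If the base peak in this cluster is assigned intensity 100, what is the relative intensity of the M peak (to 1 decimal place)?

92.9

Binomial terms of (0.65020 + 0.34980)^2: M 0.4228, M+2 0.4549, M+4 0.1224 → M+2 is the base peak.
P(M+2) = C(2,1) × 0.65020^1 × 0.34980^1 = 2 × 0.6502 × 0.3498 = 0.454880 (base)
P(M) = C(2,0) × 0.65020^2 × 0.34980^0 = 1 × 0.42276004 × 1.0000 = 0.422760
Relative intensity = 0.422760 / 0.454880 × 100 = 92.9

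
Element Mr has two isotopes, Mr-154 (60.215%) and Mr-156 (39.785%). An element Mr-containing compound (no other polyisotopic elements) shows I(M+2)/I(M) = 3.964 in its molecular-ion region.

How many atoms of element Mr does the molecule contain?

6

The M+2/M ratio from n Mr atoms is n · q/p = n · 0.39785/0.60215.
n = 3.964 × 0.60215/0.39785 = 6.00 ≈ 6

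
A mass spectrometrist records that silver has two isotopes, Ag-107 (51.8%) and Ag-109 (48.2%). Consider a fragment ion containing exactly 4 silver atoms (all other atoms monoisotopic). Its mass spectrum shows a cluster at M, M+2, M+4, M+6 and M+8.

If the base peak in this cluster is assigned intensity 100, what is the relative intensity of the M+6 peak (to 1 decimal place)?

62.0

Binomial terms of (0.518 + 0.482)^4: M 0.0720, M+2 0.2680, M+4 0.3740, M+6 0.2320, M+8 0.0540 → M+4 is the base peak.
P(M+4) = C(4,2) × 0.518^2 × 0.482^2 = 6 × 0.268324 × 0.232324 = 0.374029 (base)
P(M+6) = C(4,3) × 0.518^1 × 0.482^3 = 4 × 0.5180 × 0.11198017 = 0.232023
Relative intensity = 0.232023 / 0.374029 × 100 = 62.0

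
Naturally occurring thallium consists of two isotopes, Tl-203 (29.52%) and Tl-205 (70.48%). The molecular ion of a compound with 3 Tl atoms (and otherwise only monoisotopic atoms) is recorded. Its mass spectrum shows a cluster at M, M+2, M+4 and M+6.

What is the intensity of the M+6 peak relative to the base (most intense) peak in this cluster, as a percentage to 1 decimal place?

79.6%

Binomial terms of (0.2952 + 0.7048)^3: M 0.0257, M+2 0.1843, M+4 0.4399, M+6 0.3501 → M+4 is the base peak.
P(M+4) = C(3,2) × 0.2952^1 × 0.7048^2 = 3 × 0.2952 × 0.49674304 = 0.439916 (base)
P(M+6) = C(3,3) × 0.2952^0 × 0.7048^3 = 1 × 1.0000 × 0.35010449 = 0.350104
Relative intensity = 0.350104 / 0.439916 × 100 = 79.6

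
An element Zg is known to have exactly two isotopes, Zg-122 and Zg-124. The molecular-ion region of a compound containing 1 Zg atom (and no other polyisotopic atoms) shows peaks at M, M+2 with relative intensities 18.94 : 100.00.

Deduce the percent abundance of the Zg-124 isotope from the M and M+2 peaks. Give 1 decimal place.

Let p = fractional abundance of Zg-122. I(M+2)/I(M) = [C(1,1)·p^0·(1−p)] / p^1 = 1·(1−p)/p = 100.00/18.94 = 5.2798
(1−p)/p = 5.2798/1 = 5.2798  ⇒  p = 1/(1 + 5.2798) = 0.1592
Zg-122: 15.9%, Zg-124: 84.1%.

84.1%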